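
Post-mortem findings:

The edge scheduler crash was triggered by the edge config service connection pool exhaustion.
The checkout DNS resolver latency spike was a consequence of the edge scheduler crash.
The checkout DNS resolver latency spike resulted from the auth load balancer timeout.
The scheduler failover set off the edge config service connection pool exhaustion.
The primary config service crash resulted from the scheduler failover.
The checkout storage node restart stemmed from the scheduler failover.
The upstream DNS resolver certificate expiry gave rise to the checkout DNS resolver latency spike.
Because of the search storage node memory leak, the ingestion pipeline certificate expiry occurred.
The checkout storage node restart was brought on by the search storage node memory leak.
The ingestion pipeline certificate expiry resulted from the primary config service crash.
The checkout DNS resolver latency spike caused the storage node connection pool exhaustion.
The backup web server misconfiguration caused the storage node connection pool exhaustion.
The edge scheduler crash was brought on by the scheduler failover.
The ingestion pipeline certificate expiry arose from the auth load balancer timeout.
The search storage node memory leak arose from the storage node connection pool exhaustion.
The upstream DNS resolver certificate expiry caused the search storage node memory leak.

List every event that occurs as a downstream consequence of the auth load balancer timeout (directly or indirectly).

the checkout DNS resolver latency spike, the checkout storage node restart, the ingestion pipeline certificate expiry, the search storage node memory leak, the storage node connection pool exhaustion

Direct effects: the checkout DNS resolver latency spike, the ingestion pipeline certificate expiry.
2 steps out: the storage node connection pool exhaustion.
3 steps out: the search storage node memory leak.
4 steps out: the checkout storage node restart.
Not reachable from it: the scheduler failover, the backup web server misconfiguration, the edge config service connection pool exhaustion, the edge scheduler crash, the primary config service crash, the upstream DNS resolver certificate expiry.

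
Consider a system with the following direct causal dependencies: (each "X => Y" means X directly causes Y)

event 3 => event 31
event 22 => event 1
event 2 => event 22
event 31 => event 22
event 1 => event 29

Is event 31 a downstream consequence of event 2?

No

Event 2 leads to event 22, event 1, event 29; event 31 is not among them.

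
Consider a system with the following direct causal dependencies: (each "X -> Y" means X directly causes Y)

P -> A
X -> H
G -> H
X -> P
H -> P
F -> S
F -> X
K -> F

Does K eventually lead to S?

Yes

There is a causal chain: K → F → S.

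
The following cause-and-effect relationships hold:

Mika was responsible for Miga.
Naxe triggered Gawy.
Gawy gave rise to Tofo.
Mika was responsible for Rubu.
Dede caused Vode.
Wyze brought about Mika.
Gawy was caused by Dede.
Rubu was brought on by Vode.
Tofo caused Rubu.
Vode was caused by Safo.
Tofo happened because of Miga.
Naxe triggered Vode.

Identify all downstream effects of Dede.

Direct effects: Gawy, Vode.
2 steps out: Tofo, Rubu.
Not reachable from it: Naxe, Wyze, Safo, Mika, Miga.

Gawy, Rubu, Tofo, Vode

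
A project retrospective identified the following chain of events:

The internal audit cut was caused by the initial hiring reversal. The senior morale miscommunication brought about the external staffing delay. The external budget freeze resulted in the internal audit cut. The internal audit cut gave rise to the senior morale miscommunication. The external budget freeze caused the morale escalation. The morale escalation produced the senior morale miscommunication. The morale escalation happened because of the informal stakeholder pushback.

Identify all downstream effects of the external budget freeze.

Direct effects: the morale escalation, the internal audit cut.
2 steps out: the senior morale miscommunication.
3 steps out: the external staffing delay.
Not reachable from it: the informal stakeholder pushback, the initial hiring reversal.

the external staffing delay, the internal audit cut, the morale escalation, the senior morale miscommunication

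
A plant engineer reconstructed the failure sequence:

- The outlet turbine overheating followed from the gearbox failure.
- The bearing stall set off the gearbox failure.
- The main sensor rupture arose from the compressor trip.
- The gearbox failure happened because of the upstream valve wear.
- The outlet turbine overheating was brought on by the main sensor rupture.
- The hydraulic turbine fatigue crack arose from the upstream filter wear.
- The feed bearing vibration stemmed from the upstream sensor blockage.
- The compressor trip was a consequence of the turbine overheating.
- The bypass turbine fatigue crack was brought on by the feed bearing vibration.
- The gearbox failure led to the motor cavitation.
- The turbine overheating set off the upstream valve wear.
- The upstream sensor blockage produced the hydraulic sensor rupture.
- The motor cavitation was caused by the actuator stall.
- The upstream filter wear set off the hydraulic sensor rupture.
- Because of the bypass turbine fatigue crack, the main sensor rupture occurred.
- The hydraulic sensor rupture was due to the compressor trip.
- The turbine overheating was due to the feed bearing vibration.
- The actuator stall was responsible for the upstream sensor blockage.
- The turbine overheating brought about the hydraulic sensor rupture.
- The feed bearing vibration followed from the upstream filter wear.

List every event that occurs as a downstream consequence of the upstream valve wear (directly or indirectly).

the gearbox failure, the motor cavitation, the outlet turbine overheating

Direct effects: the gearbox failure.
2 steps out: the outlet turbine overheating, the motor cavitation.
Not reachable from it: the bearing stall, the actuator stall, the upstream sensor blockage, the upstream filter wear, the feed bearing vibration, the hydraulic turbine fatigue crack, the turbine overheating, the bypass turbine fatigue crack, the compressor trip, the hydraulic sensor rupture, the main sensor rupture.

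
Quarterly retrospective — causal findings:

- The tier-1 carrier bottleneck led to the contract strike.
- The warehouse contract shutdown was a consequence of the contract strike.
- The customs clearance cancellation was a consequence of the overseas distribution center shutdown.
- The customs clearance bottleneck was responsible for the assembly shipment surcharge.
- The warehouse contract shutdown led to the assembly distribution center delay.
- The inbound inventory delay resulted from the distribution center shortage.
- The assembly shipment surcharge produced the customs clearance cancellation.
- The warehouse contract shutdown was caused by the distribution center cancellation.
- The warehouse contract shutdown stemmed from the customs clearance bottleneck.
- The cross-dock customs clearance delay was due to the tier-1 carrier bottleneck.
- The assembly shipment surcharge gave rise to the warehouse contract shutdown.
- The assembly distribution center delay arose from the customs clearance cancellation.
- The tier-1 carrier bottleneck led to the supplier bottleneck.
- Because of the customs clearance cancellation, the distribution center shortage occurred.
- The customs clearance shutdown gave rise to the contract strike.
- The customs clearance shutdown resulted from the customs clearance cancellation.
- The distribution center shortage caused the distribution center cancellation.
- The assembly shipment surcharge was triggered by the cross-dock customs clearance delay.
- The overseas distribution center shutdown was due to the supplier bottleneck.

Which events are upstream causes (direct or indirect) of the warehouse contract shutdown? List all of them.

Immediate causes of the warehouse contract shutdown: the customs clearance bottleneck, the assembly shipment surcharge, the contract strike, the distribution center cancellation.
Further upstream: the tier-1 carrier bottleneck, the supplier bottleneck, the overseas distribution center shutdown, the cross-dock customs clearance delay, the customs clearance cancellation, the customs clearance shutdown, the distribution center shortage.

the assembly shipment surcharge, the contract strike, the cross-dock customs clearance delay, the customs clearance bottleneck, the customs clearance cancellation, the customs clearance shutdown, the distribution center cancellation, the distribution center shortage, the overseas distribution center shutdown, the supplier bottleneck, the tier-1 carrier bottleneck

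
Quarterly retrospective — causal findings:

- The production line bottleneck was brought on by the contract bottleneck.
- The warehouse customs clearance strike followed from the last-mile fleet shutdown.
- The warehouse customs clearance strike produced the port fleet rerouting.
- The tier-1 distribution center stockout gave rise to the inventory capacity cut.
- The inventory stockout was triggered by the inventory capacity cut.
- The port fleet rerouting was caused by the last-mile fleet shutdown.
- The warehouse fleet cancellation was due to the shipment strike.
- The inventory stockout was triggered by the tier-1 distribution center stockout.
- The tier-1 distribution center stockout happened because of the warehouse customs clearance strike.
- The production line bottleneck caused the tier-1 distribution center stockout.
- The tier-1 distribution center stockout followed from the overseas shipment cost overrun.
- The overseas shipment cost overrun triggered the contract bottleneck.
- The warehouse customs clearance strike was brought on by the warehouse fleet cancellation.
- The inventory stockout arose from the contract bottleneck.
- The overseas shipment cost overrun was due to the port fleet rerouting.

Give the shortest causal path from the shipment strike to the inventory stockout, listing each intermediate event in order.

the shipment strike → the warehouse fleet cancellation → the warehouse customs clearance strike → the tier-1 distribution center stockout → the inventory stockout

the shipment strike → the warehouse fleet cancellation
the warehouse fleet cancellation → the warehouse customs clearance strike
the warehouse customs clearance strike → the tier-1 distribution center stockout
the tier-1 distribution center stockout → the inventory stockout
Length: 4 steps.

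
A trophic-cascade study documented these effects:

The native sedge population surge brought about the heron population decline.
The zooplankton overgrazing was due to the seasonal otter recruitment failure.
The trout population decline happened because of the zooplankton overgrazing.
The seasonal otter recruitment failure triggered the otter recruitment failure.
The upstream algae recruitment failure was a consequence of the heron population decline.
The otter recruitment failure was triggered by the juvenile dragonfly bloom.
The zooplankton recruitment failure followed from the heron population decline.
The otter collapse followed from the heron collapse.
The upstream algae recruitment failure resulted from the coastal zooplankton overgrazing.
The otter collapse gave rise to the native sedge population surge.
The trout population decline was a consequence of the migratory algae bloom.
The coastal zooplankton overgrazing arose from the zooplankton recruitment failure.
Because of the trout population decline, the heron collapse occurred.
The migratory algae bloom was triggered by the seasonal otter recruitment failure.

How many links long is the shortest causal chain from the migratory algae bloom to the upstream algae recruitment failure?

Shortest chain: the migratory algae bloom → the trout population decline → the heron collapse → the otter collapse → the native sedge population surge → the heron population decline → the upstream algae recruitment failure.

6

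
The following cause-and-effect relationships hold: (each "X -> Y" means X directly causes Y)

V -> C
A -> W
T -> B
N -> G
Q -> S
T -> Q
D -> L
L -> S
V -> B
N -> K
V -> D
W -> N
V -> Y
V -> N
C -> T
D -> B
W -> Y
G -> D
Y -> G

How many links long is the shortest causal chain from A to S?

6

Shortest chain: A → W → Y → G → D → L → S.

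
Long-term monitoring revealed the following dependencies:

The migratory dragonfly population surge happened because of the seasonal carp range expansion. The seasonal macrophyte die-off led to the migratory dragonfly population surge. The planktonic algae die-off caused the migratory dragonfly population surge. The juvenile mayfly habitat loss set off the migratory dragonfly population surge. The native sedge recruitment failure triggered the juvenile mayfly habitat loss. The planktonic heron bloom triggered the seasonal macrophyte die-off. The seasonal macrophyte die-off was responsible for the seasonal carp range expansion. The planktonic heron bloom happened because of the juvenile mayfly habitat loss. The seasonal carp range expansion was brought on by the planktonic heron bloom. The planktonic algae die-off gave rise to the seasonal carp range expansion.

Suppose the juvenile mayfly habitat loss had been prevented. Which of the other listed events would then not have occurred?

Downstream of the juvenile mayfly habitat loss: the planktonic heron bloom, the seasonal macrophyte die-off, the seasonal carp range expansion, the migratory dragonfly population surge.
Of those, still caused via another path: the seasonal carp range expansion, the migratory dragonfly population surge.
The remainder have no surviving cause.

the planktonic heron bloom, the seasonal macrophyte die-off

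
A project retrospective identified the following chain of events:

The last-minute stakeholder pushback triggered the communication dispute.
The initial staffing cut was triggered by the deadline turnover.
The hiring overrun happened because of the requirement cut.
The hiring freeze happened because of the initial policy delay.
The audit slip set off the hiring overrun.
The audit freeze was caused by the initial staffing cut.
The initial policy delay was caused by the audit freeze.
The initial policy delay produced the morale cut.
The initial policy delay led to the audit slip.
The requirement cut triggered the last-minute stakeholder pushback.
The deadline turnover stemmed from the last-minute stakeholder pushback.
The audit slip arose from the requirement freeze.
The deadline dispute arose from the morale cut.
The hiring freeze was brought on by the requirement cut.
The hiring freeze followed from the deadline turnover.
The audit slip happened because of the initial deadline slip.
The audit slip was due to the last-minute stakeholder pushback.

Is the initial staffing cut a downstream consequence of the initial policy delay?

The initial policy delay leads to the hiring freeze, the morale cut, the deadline dispute, the audit slip, the hiring overrun; the initial staffing cut is not among them.

No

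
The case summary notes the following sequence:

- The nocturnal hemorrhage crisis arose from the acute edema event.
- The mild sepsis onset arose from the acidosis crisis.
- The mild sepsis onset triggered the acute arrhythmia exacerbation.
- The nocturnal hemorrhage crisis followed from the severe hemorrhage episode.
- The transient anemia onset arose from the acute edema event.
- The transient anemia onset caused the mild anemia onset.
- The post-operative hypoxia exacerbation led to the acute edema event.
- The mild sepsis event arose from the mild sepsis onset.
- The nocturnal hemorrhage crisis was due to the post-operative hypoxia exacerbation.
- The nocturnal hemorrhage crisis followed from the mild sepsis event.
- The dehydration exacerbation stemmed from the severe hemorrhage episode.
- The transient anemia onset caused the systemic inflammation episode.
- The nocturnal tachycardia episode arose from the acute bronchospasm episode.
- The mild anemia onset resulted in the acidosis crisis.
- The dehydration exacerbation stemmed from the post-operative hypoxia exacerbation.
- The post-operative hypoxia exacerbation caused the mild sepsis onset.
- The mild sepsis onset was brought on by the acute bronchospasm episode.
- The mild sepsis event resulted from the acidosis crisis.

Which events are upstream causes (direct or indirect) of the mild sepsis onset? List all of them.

the acidosis crisis, the acute bronchospasm episode, the acute edema event, the mild anemia onset, the post-operative hypoxia exacerbation, the transient anemia onset

Immediate causes of the mild sepsis onset: the acute bronchospasm episode, the post-operative hypoxia exacerbation, the acidosis crisis.
Further upstream: the acute edema event, the transient anemia onset, the mild anemia onset.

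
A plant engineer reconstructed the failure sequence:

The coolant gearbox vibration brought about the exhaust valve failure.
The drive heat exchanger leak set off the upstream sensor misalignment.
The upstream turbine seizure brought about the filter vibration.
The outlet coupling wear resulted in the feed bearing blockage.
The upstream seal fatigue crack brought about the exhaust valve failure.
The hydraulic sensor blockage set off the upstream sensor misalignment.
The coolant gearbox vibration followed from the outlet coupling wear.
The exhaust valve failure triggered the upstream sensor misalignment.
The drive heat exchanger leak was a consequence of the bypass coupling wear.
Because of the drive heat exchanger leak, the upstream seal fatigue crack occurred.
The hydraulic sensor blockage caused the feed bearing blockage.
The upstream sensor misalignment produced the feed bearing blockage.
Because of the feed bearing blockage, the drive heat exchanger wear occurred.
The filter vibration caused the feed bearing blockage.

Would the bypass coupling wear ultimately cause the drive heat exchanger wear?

Yes

There is a causal chain: the bypass coupling wear → the drive heat exchanger leak → the upstream sensor misalignment → the feed bearing blockage → the drive heat exchanger wear.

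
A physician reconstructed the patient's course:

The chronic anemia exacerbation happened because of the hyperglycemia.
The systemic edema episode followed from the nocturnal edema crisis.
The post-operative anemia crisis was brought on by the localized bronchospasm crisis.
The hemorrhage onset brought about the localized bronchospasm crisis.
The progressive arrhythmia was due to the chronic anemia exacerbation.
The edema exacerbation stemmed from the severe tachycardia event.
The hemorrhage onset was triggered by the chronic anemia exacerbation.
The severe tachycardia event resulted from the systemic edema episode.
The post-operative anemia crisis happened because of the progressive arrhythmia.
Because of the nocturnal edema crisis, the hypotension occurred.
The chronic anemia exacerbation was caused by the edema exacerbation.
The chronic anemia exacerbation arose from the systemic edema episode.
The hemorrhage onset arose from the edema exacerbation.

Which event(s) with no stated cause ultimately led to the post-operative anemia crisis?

the hyperglycemia, the nocturnal edema crisis

Tracing upstream from the post-operative anemia crisis: the post-operative anemia crisis ← the progressive arrhythmia ← the chronic anemia exacerbation ← the systemic edema episode ← the nocturnal edema crisis.
A separate upstream branch: the post-operative anemia crisis ← the progressive arrhythmia ← the chronic anemia exacerbation ← the hyperglycemia.
Each of those chain origins has no stated cause.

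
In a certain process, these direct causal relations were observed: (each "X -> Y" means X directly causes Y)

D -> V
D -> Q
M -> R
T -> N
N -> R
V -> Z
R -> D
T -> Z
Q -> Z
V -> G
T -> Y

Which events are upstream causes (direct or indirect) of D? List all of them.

Immediate cause of D: R.
Further upstream: T, M, N.

M, N, R, T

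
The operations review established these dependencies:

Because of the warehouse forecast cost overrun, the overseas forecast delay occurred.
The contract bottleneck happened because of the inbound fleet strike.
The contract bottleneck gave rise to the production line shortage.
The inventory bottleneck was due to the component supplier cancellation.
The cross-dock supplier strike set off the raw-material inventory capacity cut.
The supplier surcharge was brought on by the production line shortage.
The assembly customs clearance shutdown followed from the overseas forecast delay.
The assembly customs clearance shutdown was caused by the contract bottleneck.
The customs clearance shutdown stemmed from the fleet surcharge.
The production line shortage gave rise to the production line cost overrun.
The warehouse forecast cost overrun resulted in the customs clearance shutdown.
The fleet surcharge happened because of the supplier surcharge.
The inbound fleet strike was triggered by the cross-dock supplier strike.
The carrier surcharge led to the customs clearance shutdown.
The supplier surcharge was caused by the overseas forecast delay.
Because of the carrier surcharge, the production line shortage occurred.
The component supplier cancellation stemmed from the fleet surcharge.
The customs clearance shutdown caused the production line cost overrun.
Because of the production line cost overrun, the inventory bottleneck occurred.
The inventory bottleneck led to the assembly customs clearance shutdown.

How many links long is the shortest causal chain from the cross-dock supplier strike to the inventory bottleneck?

Shortest chain: the cross-dock supplier strike → the inbound fleet strike → the contract bottleneck → the production line shortage → the production line cost overrun → the inventory bottleneck.

5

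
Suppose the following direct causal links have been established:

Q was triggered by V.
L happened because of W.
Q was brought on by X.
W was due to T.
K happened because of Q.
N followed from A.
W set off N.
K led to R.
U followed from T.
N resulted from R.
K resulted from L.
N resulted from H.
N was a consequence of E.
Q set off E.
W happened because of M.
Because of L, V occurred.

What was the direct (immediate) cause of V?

L

Upstream contributors include T, M, W, but only L feeds directly into V.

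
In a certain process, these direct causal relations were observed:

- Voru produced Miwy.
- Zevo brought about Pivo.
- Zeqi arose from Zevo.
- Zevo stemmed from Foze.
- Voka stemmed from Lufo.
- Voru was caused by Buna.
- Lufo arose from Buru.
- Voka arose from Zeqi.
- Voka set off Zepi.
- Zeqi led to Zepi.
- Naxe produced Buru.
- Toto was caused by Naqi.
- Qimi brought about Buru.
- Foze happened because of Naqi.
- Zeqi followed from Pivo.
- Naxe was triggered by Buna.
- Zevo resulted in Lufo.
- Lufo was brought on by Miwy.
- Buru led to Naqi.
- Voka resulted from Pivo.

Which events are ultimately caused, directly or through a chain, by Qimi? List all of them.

Direct effects: Buru.
2 steps out: Naqi, Lufo.
3 steps out: Foze, Toto, Voka.
4 steps out: Zevo, Zepi.
5 steps out: Pivo, Zeqi.
Not reachable from it: Buna, Voru, Naxe, Miwy.

Buru, Foze, Lufo, Naqi, Pivo, Toto, Voka, Zepi, Zeqi, Zevo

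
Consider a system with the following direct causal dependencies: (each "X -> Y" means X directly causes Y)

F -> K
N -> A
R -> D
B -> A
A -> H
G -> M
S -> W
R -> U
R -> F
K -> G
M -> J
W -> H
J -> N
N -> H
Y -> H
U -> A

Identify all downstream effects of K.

Direct effects: G.
2 steps out: M.
3 steps out: J.
4 steps out: N.
5 steps out: A, H.
Not reachable from it: R, F, S, D, B, W, Y, U.

A, G, H, J, M, N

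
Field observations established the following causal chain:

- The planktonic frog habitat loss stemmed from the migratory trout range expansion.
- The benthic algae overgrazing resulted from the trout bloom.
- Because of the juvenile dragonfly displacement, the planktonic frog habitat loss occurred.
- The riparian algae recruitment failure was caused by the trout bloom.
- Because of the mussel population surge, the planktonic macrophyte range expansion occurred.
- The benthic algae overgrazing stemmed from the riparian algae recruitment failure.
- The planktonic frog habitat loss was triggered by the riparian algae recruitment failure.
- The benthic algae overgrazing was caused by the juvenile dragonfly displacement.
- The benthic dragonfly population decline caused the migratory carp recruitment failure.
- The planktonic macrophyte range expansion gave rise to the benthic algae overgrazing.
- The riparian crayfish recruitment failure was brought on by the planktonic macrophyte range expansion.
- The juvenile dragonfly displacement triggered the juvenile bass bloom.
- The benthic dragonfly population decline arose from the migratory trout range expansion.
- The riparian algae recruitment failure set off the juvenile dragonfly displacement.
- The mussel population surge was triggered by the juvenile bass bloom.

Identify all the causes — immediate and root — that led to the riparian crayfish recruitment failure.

Immediate cause of the riparian crayfish recruitment failure: the planktonic macrophyte range expansion.
Further upstream: the trout bloom, the riparian algae recruitment failure, the juvenile dragonfly displacement, the juvenile bass bloom, the mussel population surge.

the juvenile bass bloom, the juvenile dragonfly displacement, the mussel population surge, the planktonic macrophyte range expansion, the riparian algae recruitment failure, the trout bloom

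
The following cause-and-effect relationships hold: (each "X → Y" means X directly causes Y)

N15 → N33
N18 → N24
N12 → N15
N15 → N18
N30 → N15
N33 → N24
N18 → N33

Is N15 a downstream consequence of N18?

No

N18 leads to N33, N24; N15 is not among them.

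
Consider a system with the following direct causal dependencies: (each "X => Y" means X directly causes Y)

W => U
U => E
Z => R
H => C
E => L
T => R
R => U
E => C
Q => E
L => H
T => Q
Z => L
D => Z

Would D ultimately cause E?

There is a causal chain: D → Z → R → U → E.

Yes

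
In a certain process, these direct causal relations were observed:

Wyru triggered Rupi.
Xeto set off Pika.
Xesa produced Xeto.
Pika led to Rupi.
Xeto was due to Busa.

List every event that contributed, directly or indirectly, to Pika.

Busa, Xesa, Xeto

Immediate cause of Pika: Xeto.
Further upstream: Xesa, Busa.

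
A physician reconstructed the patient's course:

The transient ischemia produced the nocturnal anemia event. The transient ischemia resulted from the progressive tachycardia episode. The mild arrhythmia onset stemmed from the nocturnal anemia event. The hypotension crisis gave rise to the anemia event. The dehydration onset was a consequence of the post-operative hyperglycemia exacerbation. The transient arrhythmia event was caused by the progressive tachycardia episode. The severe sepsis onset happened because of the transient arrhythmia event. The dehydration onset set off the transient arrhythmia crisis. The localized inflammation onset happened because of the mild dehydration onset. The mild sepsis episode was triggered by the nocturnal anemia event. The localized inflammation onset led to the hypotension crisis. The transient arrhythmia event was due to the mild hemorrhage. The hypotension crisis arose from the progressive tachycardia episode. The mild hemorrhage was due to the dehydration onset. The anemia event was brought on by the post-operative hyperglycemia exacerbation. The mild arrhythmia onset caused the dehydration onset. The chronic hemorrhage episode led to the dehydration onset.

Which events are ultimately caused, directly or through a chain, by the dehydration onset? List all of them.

the mild hemorrhage, the severe sepsis onset, the transient arrhythmia crisis, the transient arrhythmia event

Direct effects: the transient arrhythmia crisis, the mild hemorrhage.
2 steps out: the transient arrhythmia event.
3 steps out: the severe sepsis onset.
Not reachable from it: the mild dehydration onset, the progressive tachycardia episode, the transient ischemia, the nocturnal anemia event, the chronic hemorrhage episode, the mild arrhythmia onset, the post-operative hyperglycemia exacerbation, the mild sepsis episode, the localized inflammation onset, the hypotension crisis, the anemia event.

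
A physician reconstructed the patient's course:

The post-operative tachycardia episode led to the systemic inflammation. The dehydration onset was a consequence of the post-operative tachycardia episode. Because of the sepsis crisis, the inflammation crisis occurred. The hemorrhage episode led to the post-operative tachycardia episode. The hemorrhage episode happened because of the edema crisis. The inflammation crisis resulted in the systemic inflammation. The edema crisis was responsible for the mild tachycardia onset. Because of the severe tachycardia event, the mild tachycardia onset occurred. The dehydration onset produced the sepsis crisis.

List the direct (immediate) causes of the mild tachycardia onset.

the edema crisis, the severe tachycardia event → the mild tachycardia onset with nothing further upstream stated.

the edema crisis, the severe tachycardia event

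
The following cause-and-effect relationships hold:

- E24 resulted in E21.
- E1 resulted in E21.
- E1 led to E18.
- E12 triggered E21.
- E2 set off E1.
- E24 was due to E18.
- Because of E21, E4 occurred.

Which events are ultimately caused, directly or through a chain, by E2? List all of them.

Direct effects: E1.
2 steps out: E18, E21.
3 steps out: E24, E4.
Not reachable from it: E12.

E1, E18, E21, E24, E4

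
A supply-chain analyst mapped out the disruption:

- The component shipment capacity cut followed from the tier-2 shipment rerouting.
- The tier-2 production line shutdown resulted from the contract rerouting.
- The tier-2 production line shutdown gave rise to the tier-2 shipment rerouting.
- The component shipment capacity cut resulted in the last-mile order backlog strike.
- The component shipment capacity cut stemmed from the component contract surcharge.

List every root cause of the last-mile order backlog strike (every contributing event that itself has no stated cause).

Tracing upstream from the last-mile order backlog strike: the last-mile order backlog strike ← the component shipment capacity cut ← the tier-2 shipment rerouting ← the tier-2 production line shutdown ← the contract rerouting.
A separate upstream branch: the last-mile order backlog strike ← the component shipment capacity cut ← the component contract surcharge.
Each of those chain origins has no stated cause.

the component contract surcharge, the contract rerouting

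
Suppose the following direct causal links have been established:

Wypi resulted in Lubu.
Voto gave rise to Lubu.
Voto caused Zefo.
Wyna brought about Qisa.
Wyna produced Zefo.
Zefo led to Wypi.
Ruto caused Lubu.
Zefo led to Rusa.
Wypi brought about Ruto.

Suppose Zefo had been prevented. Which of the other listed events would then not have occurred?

Rusa, Ruto, Wypi

Downstream of Zefo: Wypi, Ruto, Lubu, Rusa.
Of those, still caused via another path: Lubu.
The remainder have no surviving cause.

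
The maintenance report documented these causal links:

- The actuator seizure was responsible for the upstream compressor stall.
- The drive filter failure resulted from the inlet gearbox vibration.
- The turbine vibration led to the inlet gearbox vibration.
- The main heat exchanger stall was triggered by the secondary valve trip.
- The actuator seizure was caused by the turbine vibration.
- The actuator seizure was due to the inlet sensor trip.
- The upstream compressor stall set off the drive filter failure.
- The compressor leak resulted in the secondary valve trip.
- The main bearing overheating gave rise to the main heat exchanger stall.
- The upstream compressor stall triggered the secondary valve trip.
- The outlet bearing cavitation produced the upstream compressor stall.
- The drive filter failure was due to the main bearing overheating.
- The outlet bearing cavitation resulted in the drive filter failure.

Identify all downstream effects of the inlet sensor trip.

the actuator seizure, the drive filter failure, the main heat exchanger stall, the secondary valve trip, the upstream compressor stall

Direct effects: the actuator seizure.
2 steps out: the upstream compressor stall.
3 steps out: the secondary valve trip, the drive filter failure.
4 steps out: the main heat exchanger stall.
Not reachable from it: the compressor leak, the turbine vibration, the inlet gearbox vibration, the outlet bearing cavitation, the main bearing overheating.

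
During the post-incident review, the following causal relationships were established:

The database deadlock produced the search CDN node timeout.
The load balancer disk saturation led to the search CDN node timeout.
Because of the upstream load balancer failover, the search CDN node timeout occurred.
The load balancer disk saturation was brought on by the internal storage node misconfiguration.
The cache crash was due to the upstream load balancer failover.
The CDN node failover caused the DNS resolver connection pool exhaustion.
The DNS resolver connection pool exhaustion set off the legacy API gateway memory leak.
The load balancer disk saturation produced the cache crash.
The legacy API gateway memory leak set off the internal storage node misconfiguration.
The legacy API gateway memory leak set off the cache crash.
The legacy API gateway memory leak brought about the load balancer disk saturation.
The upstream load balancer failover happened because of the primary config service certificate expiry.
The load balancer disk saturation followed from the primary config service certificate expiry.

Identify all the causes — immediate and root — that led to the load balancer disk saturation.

the CDN node failover, the DNS resolver connection pool exhaustion, the internal storage node misconfiguration, the legacy API gateway memory leak, the primary config service certificate expiry

Immediate causes of the load balancer disk saturation: the primary config service certificate expiry, the legacy API gateway memory leak, the internal storage node misconfiguration.
Further upstream: the CDN node failover, the DNS resolver connection pool exhaustion.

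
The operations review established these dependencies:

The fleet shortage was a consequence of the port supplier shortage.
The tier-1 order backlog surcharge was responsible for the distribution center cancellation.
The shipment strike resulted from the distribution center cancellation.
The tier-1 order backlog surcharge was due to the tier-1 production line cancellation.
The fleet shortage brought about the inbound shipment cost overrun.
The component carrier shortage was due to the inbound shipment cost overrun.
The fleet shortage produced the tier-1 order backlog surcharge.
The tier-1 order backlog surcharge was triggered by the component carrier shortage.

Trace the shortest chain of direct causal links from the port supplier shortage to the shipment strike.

the port supplier shortage → the fleet shortage
the fleet shortage → the tier-1 order backlog surcharge
the tier-1 order backlog surcharge → the distribution center cancellation
the distribution center cancellation → the shipment strike
Length: 4 steps.

the port supplier shortage → the fleet shortage → the tier-1 order backlog surcharge → the distribution center cancellation → the shipment strike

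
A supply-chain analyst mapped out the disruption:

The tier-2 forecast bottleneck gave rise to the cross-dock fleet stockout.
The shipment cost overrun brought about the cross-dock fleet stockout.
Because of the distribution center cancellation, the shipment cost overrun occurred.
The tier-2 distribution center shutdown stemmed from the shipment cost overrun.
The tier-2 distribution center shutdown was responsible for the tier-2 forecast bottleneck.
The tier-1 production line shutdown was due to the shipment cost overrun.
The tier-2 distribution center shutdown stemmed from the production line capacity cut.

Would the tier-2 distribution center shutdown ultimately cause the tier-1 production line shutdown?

No

The tier-2 distribution center shutdown leads to the tier-2 forecast bottleneck, the cross-dock fleet stockout; the tier-1 production line shutdown is not among them.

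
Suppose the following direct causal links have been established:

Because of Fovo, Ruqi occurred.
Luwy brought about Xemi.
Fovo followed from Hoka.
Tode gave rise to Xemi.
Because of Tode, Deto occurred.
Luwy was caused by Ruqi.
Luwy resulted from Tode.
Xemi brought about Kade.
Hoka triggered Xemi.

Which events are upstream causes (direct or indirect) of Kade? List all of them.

Fovo, Hoka, Luwy, Ruqi, Tode, Xemi

Immediate cause of Kade: Xemi.
Further upstream: Tode, Hoka, Fovo, Ruqi, Luwy.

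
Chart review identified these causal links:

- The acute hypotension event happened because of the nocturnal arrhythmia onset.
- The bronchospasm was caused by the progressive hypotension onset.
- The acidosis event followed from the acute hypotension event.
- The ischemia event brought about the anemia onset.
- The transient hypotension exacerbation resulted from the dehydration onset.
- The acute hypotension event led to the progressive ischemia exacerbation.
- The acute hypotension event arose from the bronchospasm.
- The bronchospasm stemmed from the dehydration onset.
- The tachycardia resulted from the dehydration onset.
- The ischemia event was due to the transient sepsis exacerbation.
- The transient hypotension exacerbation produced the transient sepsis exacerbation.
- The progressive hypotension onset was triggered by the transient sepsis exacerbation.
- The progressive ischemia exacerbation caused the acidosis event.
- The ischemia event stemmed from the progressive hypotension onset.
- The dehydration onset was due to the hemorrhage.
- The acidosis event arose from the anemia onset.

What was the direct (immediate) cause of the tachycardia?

the dehydration onset

Upstream contributors include the hemorrhage, but only the dehydration onset feeds directly into the tachycardia.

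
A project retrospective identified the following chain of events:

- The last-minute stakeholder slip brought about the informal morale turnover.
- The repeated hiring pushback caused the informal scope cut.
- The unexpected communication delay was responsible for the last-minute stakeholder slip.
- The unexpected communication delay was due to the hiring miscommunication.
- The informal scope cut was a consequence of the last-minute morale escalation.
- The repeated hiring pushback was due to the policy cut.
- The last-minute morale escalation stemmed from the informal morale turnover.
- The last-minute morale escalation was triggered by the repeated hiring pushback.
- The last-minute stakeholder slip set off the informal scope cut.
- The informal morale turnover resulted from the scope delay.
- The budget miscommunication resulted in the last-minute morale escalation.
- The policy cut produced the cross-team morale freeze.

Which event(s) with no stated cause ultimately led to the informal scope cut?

the budget miscommunication, the hiring miscommunication, the policy cut, the scope delay

Tracing upstream from the informal scope cut: the informal scope cut ← the repeated hiring pushback ← the policy cut.
A separate upstream branch: the informal scope cut ← the last-minute stakeholder slip ← the unexpected communication delay ← the hiring miscommunication.
A separate upstream branch: the informal scope cut ← the last-minute morale escalation ← the informal morale turnover ← the scope delay.
A separate upstream branch: the informal scope cut ← the last-minute morale escalation ← the budget miscommunication.
Each of those chain origins has no stated cause.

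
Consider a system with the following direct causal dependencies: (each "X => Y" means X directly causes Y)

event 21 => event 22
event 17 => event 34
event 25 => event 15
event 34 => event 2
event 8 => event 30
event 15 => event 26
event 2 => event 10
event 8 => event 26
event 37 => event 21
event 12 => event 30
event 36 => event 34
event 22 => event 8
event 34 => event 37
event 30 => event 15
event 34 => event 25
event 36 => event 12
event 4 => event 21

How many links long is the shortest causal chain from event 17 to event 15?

3

Shortest chain: event 17 → event 34 → event 25 → event 15.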